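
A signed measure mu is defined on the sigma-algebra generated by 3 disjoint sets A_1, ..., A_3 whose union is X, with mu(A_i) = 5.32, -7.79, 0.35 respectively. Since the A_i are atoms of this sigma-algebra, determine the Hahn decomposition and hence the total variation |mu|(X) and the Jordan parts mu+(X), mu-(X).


Step 1: Every measurable set is a union of atoms (the cells / points), so a Hahn decomposition is
  obtained by grouping atoms by sign: P = union of atoms with mu > 0, N = union of the remaining atoms.
  Atoms in P (indices): 1, 3;  atoms in N (indices): 2
  Positive values: 5.32, 0.35
  Negative values: -7.79
Step 2: mu+(X) = mu(P) = sum of positive atom values = 5.67
Step 3: mu-(X) = -mu(N) = sum of |negative atom values| = 7.79
Step 4: |mu|(X) = mu+(X) + mu-(X) = 5.67 + 7.79 = 13.46


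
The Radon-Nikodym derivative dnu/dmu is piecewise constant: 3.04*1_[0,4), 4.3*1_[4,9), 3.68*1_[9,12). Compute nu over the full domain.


Integrate each piece of the Radon-Nikodym derivative:
Step 1: integral_0^4 3.04 dx = 3.04*(4-0) = 3.04*4 = 12.16
Step 2: integral_4^9 4.3 dx = 4.3*(9-4) = 4.3*5 = 21.5
Step 3: integral_9^12 3.68 dx = 3.68*(12-9) = 3.68*3 = 11.04
Total: 12.16 + 21.5 + 11.04 = 44.7


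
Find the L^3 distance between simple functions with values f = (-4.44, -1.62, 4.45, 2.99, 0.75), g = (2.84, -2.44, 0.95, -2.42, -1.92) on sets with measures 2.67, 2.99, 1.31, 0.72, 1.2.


Step 1: Compute differences f_i - g_i:
  -4.44 - 2.84 = -7.28
  -1.62 - -2.44 = 0.82
  4.45 - 0.95 = 3.5
  2.99 - -2.42 = 5.41
  0.75 - -1.92 = 2.67
Step 2: Compute |diff|^3 * measure for each set:
  |-7.28|^3 * 2.67 = 385.828352 * 2.67 = 1030.1617
  |0.82|^3 * 2.99 = 0.551368 * 2.99 = 1.64859
  |3.5|^3 * 1.31 = 42.875 * 1.31 = 56.16625
  |5.41|^3 * 0.72 = 158.340421 * 0.72 = 114.005103
  |2.67|^3 * 1.2 = 19.034163 * 1.2 = 22.840996
Step 3: Sum = 1224.822639
Step 4: ||f-g||_3 = (1224.822639)^(1/3) = 10.699358


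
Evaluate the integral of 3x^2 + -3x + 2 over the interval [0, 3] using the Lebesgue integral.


The Lebesgue integral of a Riemann-integrable function agrees with the Riemann integral.
Antiderivative F(x) = (3/3)x^3 + (-3/2)x^2 + 2x
F(3) = (3/3)*3^3 + (-3/2)*3^2 + 2*3
     = (3/3)*27 + (-3/2)*9 + 2*3
     = 27 + -13.5 + 6
     = 19.5
F(0) = 0.0
Integral = F(3) - F(0) = 19.5 - 0.0 = 19.5


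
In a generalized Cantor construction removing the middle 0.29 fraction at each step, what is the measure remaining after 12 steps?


Step 1: At each step, fraction remaining = 1 - 0.29 = 0.71
Step 2: After 12 steps, measure = (0.71)^12
Result = 0.01641


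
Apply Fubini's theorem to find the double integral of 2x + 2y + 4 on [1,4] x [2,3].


By Fubini, integrate in x first, then y.
Step 1: Fix y, integrate over x in [1,4]:
  integral(2x + 2y + 4, x=1..4)
  = 2*(4^2 - 1^2)/2 + (2y + 4)*(4 - 1)
  = 15 + (2y + 4)*3
  = 15 + 6y + 12
  = 27 + 6y
Step 2: Integrate over y in [2,3]:
  integral(27 + 6y, y=2..3)
  = 27*1 + 6*(3^2 - 2^2)/2
  = 27 + 15
  = 42


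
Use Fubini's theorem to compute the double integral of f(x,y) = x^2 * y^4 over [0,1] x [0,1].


By Fubini's theorem, the double integral factors as a product of single integrals:
Step 1: integral_0^1 x^2 dx = [x^3/3] from 0 to 1
     = 1^3/3 = 0.333333
Step 2: integral_0^1 y^4 dy = [y^5/5] from 0 to 1
     = 1^5/5 = 0.2
Step 3: Double integral = 0.333333 * 0.2 = 0.066667


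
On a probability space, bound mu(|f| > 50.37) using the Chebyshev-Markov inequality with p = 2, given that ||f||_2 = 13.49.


Chebyshev/Markov inequality: mu(|f| > eps) <= (||f||_p / eps)^p
Step 1: ||f||_2 / eps = 13.49 / 50.37 = 0.267818
Step 2: Raise to power p = 2:
  (0.267818)^2 = 0.071727
Step 3: Therefore mu(|f| > 50.37) <= 0.071727


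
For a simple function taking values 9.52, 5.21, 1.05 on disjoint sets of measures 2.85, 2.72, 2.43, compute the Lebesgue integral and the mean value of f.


Step 1: Integral = sum(value_i * measure_i)
= 9.52*2.85 + 5.21*2.72 + 1.05*2.43
= 27.132 + 14.1712 + 2.5515
= 43.8547
Step 2: Total measure of domain = 2.85 + 2.72 + 2.43 = 8
Step 3: Average value = 43.8547 / 8 = 5.481838


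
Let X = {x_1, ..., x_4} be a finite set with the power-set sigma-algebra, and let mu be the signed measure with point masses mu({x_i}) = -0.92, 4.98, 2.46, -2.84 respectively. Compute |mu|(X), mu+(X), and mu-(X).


Step 1: Every measurable set is a union of atoms (the cells / points), so a Hahn decomposition is
  obtained by grouping atoms by sign: P = union of atoms with mu > 0, N = union of the remaining atoms.
  Atoms in P (indices): 2, 3;  atoms in N (indices): 1, 4
  Positive values: 4.98, 2.46
  Negative values: -0.92, -2.84
Step 2: mu+(X) = mu(P) = sum of positive atom values = 7.44
Step 3: mu-(X) = -mu(N) = sum of |negative atom values| = 3.76
Step 4: |mu|(X) = mu+(X) + mu-(X) = 7.44 + 3.76 = 11.2


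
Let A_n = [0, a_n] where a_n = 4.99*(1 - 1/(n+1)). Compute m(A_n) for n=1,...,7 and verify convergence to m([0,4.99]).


By continuity of measure from below: if A_n increases to A, then m(A_n) -> m(A).
Here A = [0, 4.99], so m(A) = 4.99
Step 1: a_1 = 4.99*(1 - 1/2) = 2.495, m(A_1) = 2.495
Step 2: a_2 = 4.99*(1 - 1/3) = 3.3267, m(A_2) = 3.3267
Step 3: a_3 = 4.99*(1 - 1/4) = 3.7425, m(A_3) = 3.7425
Step 4: a_4 = 4.99*(1 - 1/5) = 3.992, m(A_4) = 3.992
Step 5: a_5 = 4.99*(1 - 1/6) = 4.1583, m(A_5) = 4.1583
Step 6: a_6 = 4.99*(1 - 1/7) = 4.2771, m(A_6) = 4.2771
Step 7: a_7 = 4.99*(1 - 1/8) = 4.3662, m(A_7) = 4.3662
Limit: m(A_n) -> m([0,4.99]) = 4.99


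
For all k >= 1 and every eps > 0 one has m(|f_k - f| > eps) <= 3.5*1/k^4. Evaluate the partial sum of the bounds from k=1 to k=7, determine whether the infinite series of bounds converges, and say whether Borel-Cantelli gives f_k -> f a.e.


Step 1: List the terms 3.5*1/k^4 for k = 1 to 7:
  k=1: 3.5
  k=2: 0.21875
  k=3: 0.04321
  k=4: 0.013672
  k=5: 0.0056
  k=6: 0.002701
  k=7: 0.001458
Step 2: Partial sum = 3.5 + 0.21875 + 0.04321 + 0.013672 + 0.0056 + 0.002701 + 0.001458
     = 3.78539
Step 3: The full series sum_(k>=1) 3.5*1/k^4 converges (p-series with p = 4 > 1; a constant multiple of a convergent series converges).
Step 4: Fix eps > 0. Since sum_k m(|f_k - f| > eps) < infinity, the Borel-Cantelli lemma gives
        m(limsup_k {|f_k - f| > eps}) = 0, i.e. for a.e. x, |f_k(x) - f(x)| <= eps for all large k.
        Applying this with eps = 1/j for j = 1, 2, ... and intersecting the countably many full-measure sets,
        for a.e. x we get limsup_k |f_k(x) - f(x)| <= 1/j for every j, hence f_k -> f almost everywhere.
Conclusion: series converges; Borel-Cantelli yields f_k -> f a.e.


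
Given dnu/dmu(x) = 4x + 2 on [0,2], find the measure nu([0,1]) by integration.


nu(A) = integral_A (dnu/dmu) dmu = integral_0^1 (4x + 2) dx
Step 1: Antiderivative F(x) = (4/2)x^2 + 2x
Step 2: F(1) = (4/2)*1^2 + 2*1 = 2 + 2 = 4
Step 3: F(0) = (4/2)*0^2 + 2*0 = 0.0 + 0 = 0.0
Step 4: nu([0,1]) = F(1) - F(0) = 4 - 0.0 = 4


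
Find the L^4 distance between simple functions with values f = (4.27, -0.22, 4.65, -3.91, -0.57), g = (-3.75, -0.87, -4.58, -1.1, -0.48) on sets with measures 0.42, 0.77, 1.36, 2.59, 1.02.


Step 1: Compute differences f_i - g_i:
  4.27 - -3.75 = 8.02
  -0.22 - -0.87 = 0.65
  4.65 - -4.58 = 9.23
  -3.91 - -1.1 = -2.81
  -0.57 - -0.48 = -0.09
Step 2: Compute |diff|^4 * measure for each set:
  |8.02|^4 * 0.42 = 4137.113856 * 0.42 = 1737.58782
  |0.65|^4 * 0.77 = 0.178506 * 0.77 = 0.13745
  |9.23|^4 * 1.36 = 7257.83021 * 1.36 = 9870.649086
  |-2.81|^4 * 2.59 = 62.348395 * 2.59 = 161.482344
  |-0.09|^4 * 1.02 = 6.561000e-05 * 1.02 = 6.692220e-05
Step 3: Sum = 11769.856766
Step 4: ||f-g||_4 = (11769.856766)^(1/4) = 10.415804


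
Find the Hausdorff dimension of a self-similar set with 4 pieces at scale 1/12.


For a self-similar set with N copies scaled by 1/r:
dim_H = log(N)/log(r) = log(4)/log(12)
= 1.386294/2.484907
= 0.557886


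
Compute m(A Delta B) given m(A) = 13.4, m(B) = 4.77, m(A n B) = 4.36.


m(A Delta B) = m(A) + m(B) - 2*m(A n B)
= 13.4 + 4.77 - 2*4.36
= 13.4 + 4.77 - 8.72
= 9.45


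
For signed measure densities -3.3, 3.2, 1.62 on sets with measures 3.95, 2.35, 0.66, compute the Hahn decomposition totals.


Step 1: Compute signed measure on each set:
  Set 1: -3.3 * 3.95 = -13.035
  Set 2: 3.2 * 2.35 = 7.52
  Set 3: 1.62 * 0.66 = 1.0692
Step 2: Total signed measure = (-13.035) + (7.52) + (1.0692)
     = -4.4458
Step 3: Positive part mu+(X) = sum of positive contributions = 8.5892
Step 4: Negative part mu-(X) = |sum of negative contributions| = 13.035


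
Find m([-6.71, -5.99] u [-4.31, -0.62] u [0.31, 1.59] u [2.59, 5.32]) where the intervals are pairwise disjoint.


For pairwise disjoint intervals, m(union) = sum of lengths.
= (-5.99 - -6.71) + (-0.62 - -4.31) + (1.59 - 0.31) + (5.32 - 2.59)
= 0.72 + 3.69 + 1.28 + 2.73
= 8.42


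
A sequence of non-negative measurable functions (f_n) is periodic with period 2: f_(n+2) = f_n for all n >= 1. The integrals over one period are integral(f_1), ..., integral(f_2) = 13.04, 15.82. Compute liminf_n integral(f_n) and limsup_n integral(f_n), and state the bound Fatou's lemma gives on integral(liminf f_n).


The sequence (integral(f_n)) is periodic with period 2, repeating the values 13.04, 15.82 indefinitely.
Step 1: For a periodic sequence, every tail (a_m, a_(m+1), ...) contains all 2 period values infinitely often.
Step 2: Hence inf of every tail = min of the period values = min(13.04, 15.82) = 13.04.
        liminf_n integral(f_n) = sup over m of (inf of tail from m) = 13.04.
Step 3: Similarly sup of every tail = max of the period values = 15.82.
        limsup_n integral(f_n) = 15.82.
Step 4: Fatou's lemma: integral(liminf_n f_n) <= liminf_n integral(f_n) = 13.04.
        So the integral of the pointwise liminf is at most 13.04.


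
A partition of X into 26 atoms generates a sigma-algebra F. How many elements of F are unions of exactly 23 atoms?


Each element of F is a union of some subset of the 26 atoms.
Elements that are unions of exactly 23 atoms correspond to 23-element subsets of the 26 atoms.
Count = C(26, 23) = 26! / (23! * 3!) = 2600.


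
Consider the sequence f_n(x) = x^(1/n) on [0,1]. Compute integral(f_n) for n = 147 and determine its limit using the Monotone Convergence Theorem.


At n = 147: f_147(x) = x^(1/147).
Step 1: integral(x^(1/147), 0, 1) = [x^(1/147+1) / (1/147+1)] from 0 to 1
     = 1 / (1/147 + 1) = 1 / ((147+1)/147) = 147/(147+1)
     = 147/148 = 0.993243
Step 2: As n -> infinity, f_n(x) = x^(1/n) -> 1 for x in (0,1], and f_n is increasing in n.
By MCT, lim_n integral(f_n) = integral(lim_n f_n) = integral(1, 0, 1) = 1.
Step 3: Verify convergence: 147/148 = 0.993243 -> 1


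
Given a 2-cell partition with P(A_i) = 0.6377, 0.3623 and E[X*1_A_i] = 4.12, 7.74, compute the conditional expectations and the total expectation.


For each cell A_i: E[X|A_i] = E[X*1_A_i] / P(A_i)
Step 1: E[X|A_1] = 4.12 / 0.6377 = 6.460718
Step 2: E[X|A_2] = 7.74 / 0.3623 = 21.363511
Verification: E[X] = sum E[X*1_A_i] = 4.12 + 7.74 = 11.86


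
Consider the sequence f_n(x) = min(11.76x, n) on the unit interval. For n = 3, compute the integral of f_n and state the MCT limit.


f(x) = 11.76x on [0,1]; f_n(x) = min(11.76x, n). At n = 3:
Step 1: f(x) reaches 3 at x = 3/11.76 = 0.255102
Step 2: integral(f_3) = integral(11.76x, 0, 0.255102) + integral(3, 0.255102, 1)
       = 11.76*0.255102^2/2 + 3*(1 - 0.255102)
       = 0.382653 + 2.234694
       = 2.617347
Step 3: As n -> infinity, f_n increases to f, so by MCT integral(f_n) -> integral(f) = 11.76/2 = 5.88.
Convergence: integral(f_3) = 2.617347 -> 5.88 as n -> infinity


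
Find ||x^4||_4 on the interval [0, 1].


Step 1: ||f||_4 = (integral_0^1 |x^4|^4 dx)^(1/4)
     = (integral_0^1 x^16 dx)^(1/4)
Step 2: integral_0^1 x^16 dx = [x^17/(17)] from 0 to 1 = 1^17/17
     = 1/17 = 0.058824
Step 3: ||f||_4 = (0.058824)^(1/4) = 0.492479


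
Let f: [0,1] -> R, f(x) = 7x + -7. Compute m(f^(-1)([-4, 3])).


f^(-1)([-4, 3]) = {x : -4 <= 7x + -7 <= 3}
Solving: (-4 - -7)/7 <= x <= (3 - -7)/7
= [0.428571, 1.428571]
Intersecting with [0,1]: [0.428571, 1]
Measure = 1 - 0.428571 = 0.571429


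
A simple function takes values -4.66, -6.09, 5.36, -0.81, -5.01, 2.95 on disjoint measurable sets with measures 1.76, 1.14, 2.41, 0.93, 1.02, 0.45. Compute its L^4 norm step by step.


Step 1: Compute |f_i|^4 for each value:
  |-4.66|^4 = 471.567283
  |-6.09|^4 = 1375.527162
  |5.36|^4 = 825.389916
  |-0.81|^4 = 0.430467
  |-5.01|^4 = 630.01502
  |2.95|^4 = 75.733506
Step 2: Multiply by measures and sum:
  471.567283 * 1.76 = 829.958419
  1375.527162 * 1.14 = 1568.100964
  825.389916 * 2.41 = 1989.189698
  0.430467 * 0.93 = 0.400335
  630.01502 * 1.02 = 642.61532
  75.733506 * 0.45 = 34.080078
Sum = 829.958419 + 1568.100964 + 1989.189698 + 0.400335 + 642.61532 + 34.080078 = 5064.344814
Step 3: Take the p-th root:
||f||_4 = (5064.344814)^(1/4) = 8.435888


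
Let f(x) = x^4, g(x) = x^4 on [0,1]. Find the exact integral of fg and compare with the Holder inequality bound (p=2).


Step 1: Exact integral of f*g = integral(x^8, 0, 1) = 1/9
     = 0.111111
Step 2: Holder bound with p=2, q=2:
  ||f||_p = (integral x^8 dx)^(1/2) = (1/9)^(1/2) = 0.333333
  ||g||_q = (integral x^8 dx)^(1/2) = (1/9)^(1/2) = 0.333333
Step 3: Holder bound = ||f||_p * ||g||_q = 0.333333 * 0.333333 = 0.111111
Verification: 0.111111 <= 0.111111 (Holder holds)


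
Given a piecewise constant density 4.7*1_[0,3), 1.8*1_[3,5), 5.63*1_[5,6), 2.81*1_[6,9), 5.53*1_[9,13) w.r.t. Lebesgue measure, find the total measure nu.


Integrate each piece of the Radon-Nikodym derivative:
Step 1: integral_0^3 4.7 dx = 4.7*(3-0) = 4.7*3 = 14.1
Step 2: integral_3^5 1.8 dx = 1.8*(5-3) = 1.8*2 = 3.6
Step 3: integral_5^6 5.63 dx = 5.63*(6-5) = 5.63*1 = 5.63
Step 4: integral_6^9 2.81 dx = 2.81*(9-6) = 2.81*3 = 8.43
Step 5: integral_9^13 5.53 dx = 5.53*(13-9) = 5.53*4 = 22.12
Total: 14.1 + 3.6 + 5.63 + 8.43 + 22.12 = 53.88


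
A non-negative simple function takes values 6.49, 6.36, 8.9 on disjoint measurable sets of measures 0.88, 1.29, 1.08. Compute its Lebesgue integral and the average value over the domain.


Step 1: Integral = sum(value_i * measure_i)
= 6.49*0.88 + 6.36*1.29 + 8.9*1.08
= 5.7112 + 8.2044 + 9.612
= 23.5276
Step 2: Total measure of domain = 0.88 + 1.29 + 1.08 = 3.25
Step 3: Average value = 23.5276 / 3.25 = 7.239262


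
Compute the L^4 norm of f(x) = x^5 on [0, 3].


Step 1: ||f||_4 = (integral_0^3 |x^5|^4 dx)^(1/4)
     = (integral_0^3 x^20 dx)^(1/4)
Step 2: integral_0^3 x^20 dx = [x^21/(21)] from 0 to 3 = 3^21/21
     = 10460353203/21 = 4.981121e+08
Step 3: ||f||_4 = (4.981121e+08)^(1/4) = 149.393521


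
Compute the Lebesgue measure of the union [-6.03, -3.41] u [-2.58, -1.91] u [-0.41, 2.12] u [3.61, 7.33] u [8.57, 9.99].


For pairwise disjoint intervals, m(union) = sum of lengths.
= (-3.41 - -6.03) + (-1.91 - -2.58) + (2.12 - -0.41) + (7.33 - 3.61) + (9.99 - 8.57)
= 2.62 + 0.67 + 2.53 + 3.72 + 1.42
= 10.96


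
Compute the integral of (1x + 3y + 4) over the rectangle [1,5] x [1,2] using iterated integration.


By Fubini, integrate in x first, then y.
Step 1: Fix y, integrate over x in [1,5]:
  integral(1x + 3y + 4, x=1..5)
  = 1*(5^2 - 1^2)/2 + (3y + 4)*(5 - 1)
  = 12 + (3y + 4)*4
  = 12 + 12y + 16
  = 28 + 12y
Step 2: Integrate over y in [1,2]:
  integral(28 + 12y, y=1..2)
  = 28*1 + 12*(2^2 - 1^2)/2
  = 28 + 18
  = 46


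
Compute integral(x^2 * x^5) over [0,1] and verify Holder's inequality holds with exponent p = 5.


Step 1: Exact integral of f*g = integral(x^7, 0, 1) = 1/8
     = 0.125
Step 2: Holder bound with p=5, q=1.25:
  ||f||_p = (integral x^10 dx)^(1/5) = (1/11)^(1/5) = 0.619044
  ||g||_q = (integral x^6.25 dx)^(1/1.25) = (1/7.25)^(1/1.25) = 0.204989
Step 3: Holder bound = ||f||_p * ||g||_q = 0.619044 * 0.204989 = 0.126897
Verification: 0.125 <= 0.126897 (Holder holds)


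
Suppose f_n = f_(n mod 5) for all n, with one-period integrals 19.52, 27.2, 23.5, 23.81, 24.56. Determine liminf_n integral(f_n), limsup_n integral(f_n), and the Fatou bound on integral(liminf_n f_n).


The sequence (integral(f_n)) is periodic with period 5, repeating the values 19.52, 27.2, 23.5, 23.81, 24.56 indefinitely.
Step 1: For a periodic sequence, every tail (a_m, a_(m+1), ...) contains all 5 period values infinitely often.
Step 2: Hence inf of every tail = min of the period values = min(19.52, 27.2, 23.5, 23.81, 24.56) = 19.52.
        liminf_n integral(f_n) = sup over m of (inf of tail from m) = 19.52.
Step 3: Similarly sup of every tail = max of the period values = 27.2.
        limsup_n integral(f_n) = 27.2.
Step 4: Fatou's lemma: integral(liminf_n f_n) <= liminf_n integral(f_n) = 19.52.
        So the integral of the pointwise liminf is at most 19.52.


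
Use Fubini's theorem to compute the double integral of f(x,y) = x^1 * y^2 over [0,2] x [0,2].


By Fubini's theorem, the double integral factors as a product of single integrals:
Step 1: integral_0^2 x^1 dx = [x^2/2] from 0 to 2
     = 2^2/2 = 2
Step 2: integral_0^2 y^2 dy = [y^3/3] from 0 to 2
     = 2^3/3 = 2.666667
Step 3: Double integral = 2 * 2.666667 = 5.333333


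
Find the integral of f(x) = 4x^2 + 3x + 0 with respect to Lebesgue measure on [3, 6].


The Lebesgue integral of a Riemann-integrable function agrees with the Riemann integral.
Antiderivative F(x) = (4/3)x^3 + (3/2)x^2 + 0x
F(6) = (4/3)*6^3 + (3/2)*6^2 + 0*6
     = (4/3)*216 + (3/2)*36 + 0*6
     = 288 + 54 + 0
     = 342
F(3) = 49.5
Integral = F(6) - F(3) = 342 - 49.5 = 292.5


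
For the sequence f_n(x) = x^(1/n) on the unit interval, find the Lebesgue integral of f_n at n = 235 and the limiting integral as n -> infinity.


At n = 235: f_235(x) = x^(1/235).
Step 1: integral(x^(1/235), 0, 1) = [x^(1/235+1) / (1/235+1)] from 0 to 1
     = 1 / (1/235 + 1) = 1 / ((235+1)/235) = 235/(235+1)
     = 235/236 = 0.995763
Step 2: As n -> infinity, f_n(x) = x^(1/n) -> 1 for x in (0,1], and f_n is increasing in n.
By MCT, lim_n integral(f_n) = integral(lim_n f_n) = integral(1, 0, 1) = 1.
Step 3: Verify convergence: 235/236 = 0.995763 -> 1


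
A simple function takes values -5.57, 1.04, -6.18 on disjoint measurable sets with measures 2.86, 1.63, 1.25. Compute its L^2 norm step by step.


Step 1: Compute |f_i|^2 for each value:
  |-5.57|^2 = 31.0249
  |1.04|^2 = 1.0816
  |-6.18|^2 = 38.1924
Step 2: Multiply by measures and sum:
  31.0249 * 2.86 = 88.731214
  1.0816 * 1.63 = 1.763008
  38.1924 * 1.25 = 47.7405
Sum = 88.731214 + 1.763008 + 47.7405 = 138.234722
Step 3: Take the p-th root:
||f||_2 = (138.234722)^(1/2) = 11.757326


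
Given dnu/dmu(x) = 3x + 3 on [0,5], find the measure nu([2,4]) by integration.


nu(A) = integral_A (dnu/dmu) dmu = integral_2^4 (3x + 3) dx
Step 1: Antiderivative F(x) = (3/2)x^2 + 3x
Step 2: F(4) = (3/2)*4^2 + 3*4 = 24 + 12 = 36
Step 3: F(2) = (3/2)*2^2 + 3*2 = 6 + 6 = 12
Step 4: nu([2,4]) = F(4) - F(2) = 36 - 12 = 24


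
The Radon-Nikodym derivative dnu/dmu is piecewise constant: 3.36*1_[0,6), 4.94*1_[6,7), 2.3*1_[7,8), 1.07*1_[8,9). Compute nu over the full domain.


Integrate each piece of the Radon-Nikodym derivative:
Step 1: integral_0^6 3.36 dx = 3.36*(6-0) = 3.36*6 = 20.16
Step 2: integral_6^7 4.94 dx = 4.94*(7-6) = 4.94*1 = 4.94
Step 3: integral_7^8 2.3 dx = 2.3*(8-7) = 2.3*1 = 2.3
Step 4: integral_8^9 1.07 dx = 1.07*(9-8) = 1.07*1 = 1.07
Total: 20.16 + 4.94 + 2.3 + 1.07 = 28.47


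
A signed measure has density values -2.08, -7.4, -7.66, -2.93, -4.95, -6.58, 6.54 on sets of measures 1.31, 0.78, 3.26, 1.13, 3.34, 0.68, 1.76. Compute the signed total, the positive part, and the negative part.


Step 1: Compute signed measure on each set:
  Set 1: -2.08 * 1.31 = -2.7248
  Set 2: -7.4 * 0.78 = -5.772
  Set 3: -7.66 * 3.26 = -24.9716
  Set 4: -2.93 * 1.13 = -3.3109
  Set 5: -4.95 * 3.34 = -16.533
  Set 6: -6.58 * 0.68 = -4.4744
  Set 7: 6.54 * 1.76 = 11.5104
Step 2: Total signed measure = (-2.7248) + (-5.772) + (-24.9716) + (-3.3109) + (-16.533) + (-4.4744) + (11.5104)
     = -46.2763
Step 3: Positive part mu+(X) = sum of positive contributions = 11.5104
Step 4: Negative part mu-(X) = |sum of negative contributions| = 57.7867


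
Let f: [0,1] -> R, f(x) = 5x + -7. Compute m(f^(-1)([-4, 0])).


f^(-1)([-4, 0]) = {x : -4 <= 5x + -7 <= 0}
Solving: (-4 - -7)/5 <= x <= (0 - -7)/5
= [0.6, 1.4]
Intersecting with [0,1]: [0.6, 1]
Measure = 1 - 0.6 = 0.4


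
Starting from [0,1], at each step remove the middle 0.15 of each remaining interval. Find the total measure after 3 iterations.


Step 1: At each step, fraction remaining = 1 - 0.15 = 0.85
Step 2: After 3 steps, measure = (0.85)^3
Step 3: Computing the power step by step:
  After step 1: 0.85
  After step 2: 0.7225
  After step 3: 0.614125
Result = 0.614125


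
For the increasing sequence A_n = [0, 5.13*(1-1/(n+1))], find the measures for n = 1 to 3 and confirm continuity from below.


By continuity of measure from below: if A_n increases to A, then m(A_n) -> m(A).
Here A = [0, 5.13], so m(A) = 5.13
Step 1: a_1 = 5.13*(1 - 1/2) = 2.565, m(A_1) = 2.565
Step 2: a_2 = 5.13*(1 - 1/3) = 3.42, m(A_2) = 3.42
Step 3: a_3 = 5.13*(1 - 1/4) = 3.8475, m(A_3) = 3.8475
Limit: m(A_n) -> m([0,5.13]) = 5.13


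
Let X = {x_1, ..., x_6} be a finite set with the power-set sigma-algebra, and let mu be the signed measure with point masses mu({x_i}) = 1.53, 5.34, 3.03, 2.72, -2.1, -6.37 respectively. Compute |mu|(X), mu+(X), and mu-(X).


Step 1: Every measurable set is a union of atoms (the cells / points), so a Hahn decomposition is
  obtained by grouping atoms by sign: P = union of atoms with mu > 0, N = union of the remaining atoms.
  Atoms in P (indices): 1, 2, 3, 4;  atoms in N (indices): 5, 6
  Positive values: 1.53, 5.34, 3.03, 2.72
  Negative values: -2.1, -6.37
Step 2: mu+(X) = mu(P) = sum of positive atom values = 12.62
Step 3: mu-(X) = -mu(N) = sum of |negative atom values| = 8.47
Step 4: |mu|(X) = mu+(X) + mu-(X) = 12.62 + 8.47 = 21.09


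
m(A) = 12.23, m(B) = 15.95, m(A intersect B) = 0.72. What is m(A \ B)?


m(A \ B) = m(A) - m(A n B)
= 12.23 - 0.72
= 11.51


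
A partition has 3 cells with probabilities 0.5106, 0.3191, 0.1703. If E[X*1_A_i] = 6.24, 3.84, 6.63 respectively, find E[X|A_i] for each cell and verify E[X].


For each cell A_i: E[X|A_i] = E[X*1_A_i] / P(A_i)
Step 1: E[X|A_1] = 6.24 / 0.5106 = 12.220917
Step 2: E[X|A_2] = 3.84 / 0.3191 = 12.033845
Step 3: E[X|A_3] = 6.63 / 0.1703 = 38.931298
Verification: E[X] = sum E[X*1_A_i] = 6.24 + 3.84 + 6.63 = 16.71


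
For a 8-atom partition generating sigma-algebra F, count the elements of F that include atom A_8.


Each element of F is a union of some subset S of the 8 atoms.
The element contains A_8 iff A_8 is in S.
So we count subsets S of {A_1,...,A_8} with A_8 in S: choose freely among the other 7 atoms.
Count = 2^(8-1) = 2^7 = 128.


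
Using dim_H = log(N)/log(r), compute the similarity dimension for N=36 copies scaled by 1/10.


For a self-similar set with N copies scaled by 1/r:
dim_H = log(N)/log(r) = log(36)/log(10)
= 3.583519/2.302585
= 1.556303


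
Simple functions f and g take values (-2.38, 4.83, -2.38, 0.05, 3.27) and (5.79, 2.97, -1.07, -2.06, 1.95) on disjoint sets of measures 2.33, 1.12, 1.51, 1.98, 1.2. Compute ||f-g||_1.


Step 1: Compute differences f_i - g_i:
  -2.38 - 5.79 = -8.17
  4.83 - 2.97 = 1.86
  -2.38 - -1.07 = -1.31
  0.05 - -2.06 = 2.11
  3.27 - 1.95 = 1.32
Step 2: Compute |diff|^1 * measure for each set:
  |-8.17|^1 * 2.33 = 8.17 * 2.33 = 19.0361
  |1.86|^1 * 1.12 = 1.86 * 1.12 = 2.0832
  |-1.31|^1 * 1.51 = 1.31 * 1.51 = 1.9781
  |2.11|^1 * 1.98 = 2.11 * 1.98 = 4.1778
  |1.32|^1 * 1.2 = 1.32 * 1.2 = 1.584
Step 3: Sum = 28.8592
Step 4: ||f-g||_1 = (28.8592)^(1/1) = 28.8592


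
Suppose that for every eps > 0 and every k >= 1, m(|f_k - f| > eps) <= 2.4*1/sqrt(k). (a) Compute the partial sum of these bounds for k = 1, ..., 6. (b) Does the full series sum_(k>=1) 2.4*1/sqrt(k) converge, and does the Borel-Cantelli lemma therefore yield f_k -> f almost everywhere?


Step 1: List the terms 2.4*1/sqrt(k) for k = 1 to 6:
  k=1: 2.4
  k=2: 1.697056
  k=3: 1.385641
  k=4: 1.2
  k=5: 1.073313
  k=6: 0.979796
Step 2: Partial sum = 2.4 + 1.697056 + 1.385641 + 1.2 + 1.073313 + 0.979796
     = 8.735805
Step 3: The full series sum_(k>=1) 2.4*1/sqrt(k) diverges (p-series with p = 1/2 <= 1; a nonzero constant multiple of a divergent series diverges).
Step 4: The (first) Borel-Cantelli lemma requires a summable sequence of measures, so it does not apply here;
        from this bound alone no conclusion about a.e. convergence can be drawn (convergence in measure still
        gives an a.e.-convergent subsequence, but not a.e. convergence of the whole sequence).
Conclusion: series diverges; Borel-Cantelli is inconclusive about a.e. convergence of f_k.


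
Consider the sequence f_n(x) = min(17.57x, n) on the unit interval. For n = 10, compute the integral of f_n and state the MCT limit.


f(x) = 17.57x on [0,1]; f_n(x) = min(17.57x, n). At n = 10:
Step 1: f(x) reaches 10 at x = 10/17.57 = 0.569152
Step 2: integral(f_10) = integral(17.57x, 0, 0.569152) + integral(10, 0.569152, 1)
       = 17.57*0.569152^2/2 + 10*(1 - 0.569152)
       = 2.84576 + 4.30848
       = 7.15424
Step 3: As n -> infinity, f_n increases to f, so by MCT integral(f_n) -> integral(f) = 17.57/2 = 8.785.
Convergence: integral(f_10) = 7.15424 -> 8.785 as n -> infinity


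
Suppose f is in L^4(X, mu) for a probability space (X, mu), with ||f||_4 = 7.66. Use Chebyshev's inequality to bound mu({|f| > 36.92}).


Chebyshev/Markov inequality: mu(|f| > eps) <= (||f||_p / eps)^p
Step 1: ||f||_4 / eps = 7.66 / 36.92 = 0.207476
Step 2: Raise to power p = 4:
  (0.207476)^4 = 0.001853
Step 3: Therefore mu(|f| > 36.92) <= 0.001853


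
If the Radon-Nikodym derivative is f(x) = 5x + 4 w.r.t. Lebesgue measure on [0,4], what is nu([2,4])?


nu(A) = integral_A (dnu/dmu) dmu = integral_2^4 (5x + 4) dx
Step 1: Antiderivative F(x) = (5/2)x^2 + 4x
Step 2: F(4) = (5/2)*4^2 + 4*4 = 40 + 16 = 56
Step 3: F(2) = (5/2)*2^2 + 4*2 = 10 + 8 = 18
Step 4: nu([2,4]) = F(4) - F(2) = 56 - 18 = 38


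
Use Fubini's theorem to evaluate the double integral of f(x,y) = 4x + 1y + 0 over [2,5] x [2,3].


By Fubini, integrate in x first, then y.
Step 1: Fix y, integrate over x in [2,5]:
  integral(4x + 1y + 0, x=2..5)
  = 4*(5^2 - 2^2)/2 + (1y + 0)*(5 - 2)
  = 42 + (1y + 0)*3
  = 42 + 3y + 0
  = 42 + 3y
Step 2: Integrate over y in [2,3]:
  integral(42 + 3y, y=2..3)
  = 42*1 + 3*(3^2 - 2^2)/2
  = 42 + 7.5
  = 49.5


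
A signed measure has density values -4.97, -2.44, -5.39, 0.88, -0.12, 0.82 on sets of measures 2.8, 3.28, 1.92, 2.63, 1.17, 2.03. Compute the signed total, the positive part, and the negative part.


Step 1: Compute signed measure on each set:
  Set 1: -4.97 * 2.8 = -13.916
  Set 2: -2.44 * 3.28 = -8.0032
  Set 3: -5.39 * 1.92 = -10.3488
  Set 4: 0.88 * 2.63 = 2.3144
  Set 5: -0.12 * 1.17 = -0.1404
  Set 6: 0.82 * 2.03 = 1.6646
Step 2: Total signed measure = (-13.916) + (-8.0032) + (-10.3488) + (2.3144) + (-0.1404) + (1.6646)
     = -28.4294
Step 3: Positive part mu+(X) = sum of positive contributions = 3.979
Step 4: Negative part mu-(X) = |sum of negative contributions| = 32.4084


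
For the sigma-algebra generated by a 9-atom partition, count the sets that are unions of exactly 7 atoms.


Each element of F is a union of some subset of the 9 atoms.
Elements that are unions of exactly 7 atoms correspond to 7-element subsets of the 9 atoms.
Count = C(9, 7) = 9! / (7! * 2!) = 36.


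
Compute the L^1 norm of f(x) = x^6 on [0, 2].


Step 1: ||f||_1 = (integral_0^2 |x^6|^1 dx)^(1/1)
     = (integral_0^2 x^6 dx)^(1/1)
Step 2: integral_0^2 x^6 dx = [x^7/(7)] from 0 to 2 = 2^7/7
     = 128/7 = 18.285714
Step 3: ||f||_1 = (18.285714)^(1/1) = 18.285714


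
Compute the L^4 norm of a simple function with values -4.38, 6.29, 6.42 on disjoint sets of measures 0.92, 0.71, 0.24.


Step 1: Compute |f_i|^4 for each value:
  |-4.38|^4 = 368.041203
  |6.29|^4 = 1565.318009
  |6.42|^4 = 1698.791629
Step 2: Multiply by measures and sum:
  368.041203 * 0.92 = 338.597907
  1565.318009 * 0.71 = 1111.375786
  1698.791629 * 0.24 = 407.709991
Sum = 338.597907 + 1111.375786 + 407.709991 = 1857.683684
Step 3: Take the p-th root:
||f||_4 = (1857.683684)^(1/4) = 6.565124


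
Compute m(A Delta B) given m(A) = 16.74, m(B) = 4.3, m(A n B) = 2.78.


m(A Delta B) = m(A) + m(B) - 2*m(A n B)
= 16.74 + 4.3 - 2*2.78
= 16.74 + 4.3 - 5.56
= 15.48


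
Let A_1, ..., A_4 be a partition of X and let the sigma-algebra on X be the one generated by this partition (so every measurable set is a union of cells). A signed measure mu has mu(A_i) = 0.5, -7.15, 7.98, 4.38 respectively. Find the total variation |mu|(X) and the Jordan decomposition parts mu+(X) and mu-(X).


Step 1: Every measurable set is a union of atoms (the cells / points), so a Hahn decomposition is
  obtained by grouping atoms by sign: P = union of atoms with mu > 0, N = union of the remaining atoms.
  Atoms in P (indices): 1, 3, 4;  atoms in N (indices): 2
  Positive values: 0.5, 7.98, 4.38
  Negative values: -7.15
Step 2: mu+(X) = mu(P) = sum of positive atom values = 12.86
Step 3: mu-(X) = -mu(N) = sum of |negative atom values| = 7.15
Step 4: |mu|(X) = mu+(X) + mu-(X) = 12.86 + 7.15 = 20.01


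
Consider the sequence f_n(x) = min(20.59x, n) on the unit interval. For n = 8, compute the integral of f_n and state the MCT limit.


f(x) = 20.59x on [0,1]; f_n(x) = min(20.59x, n). At n = 8:
Step 1: f(x) reaches 8 at x = 8/20.59 = 0.388538
Step 2: integral(f_8) = integral(20.59x, 0, 0.388538) + integral(8, 0.388538, 1)
       = 20.59*0.388538^2/2 + 8*(1 - 0.388538)
       = 1.554153 + 4.891695
       = 6.445847
Step 3: As n -> infinity, f_n increases to f, so by MCT integral(f_n) -> integral(f) = 20.59/2 = 10.295.
Convergence: integral(f_8) = 6.445847 -> 10.295 as n -> infinity


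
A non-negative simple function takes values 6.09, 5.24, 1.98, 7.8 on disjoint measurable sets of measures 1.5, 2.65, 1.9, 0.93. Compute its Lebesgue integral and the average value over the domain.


Step 1: Integral = sum(value_i * measure_i)
= 6.09*1.5 + 5.24*2.65 + 1.98*1.9 + 7.8*0.93
= 9.135 + 13.886 + 3.762 + 7.254
= 34.037
Step 2: Total measure of domain = 1.5 + 2.65 + 1.9 + 0.93 = 6.98
Step 3: Average value = 34.037 / 6.98 = 4.876361


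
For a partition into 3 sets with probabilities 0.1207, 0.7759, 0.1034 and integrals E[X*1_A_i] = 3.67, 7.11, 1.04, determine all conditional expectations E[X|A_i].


For each cell A_i: E[X|A_i] = E[X*1_A_i] / P(A_i)
Step 1: E[X|A_1] = 3.67 / 0.1207 = 30.405965
Step 2: E[X|A_2] = 7.11 / 0.7759 = 9.163552
Step 3: E[X|A_3] = 1.04 / 0.1034 = 10.058027
Verification: E[X] = sum E[X*1_A_i] = 3.67 + 7.11 + 1.04 = 11.82


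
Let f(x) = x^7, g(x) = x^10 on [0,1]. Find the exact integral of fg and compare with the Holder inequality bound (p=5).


Step 1: Exact integral of f*g = integral(x^17, 0, 1) = 1/18
     = 0.055556
Step 2: Holder bound with p=5, q=1.25:
  ||f||_p = (integral x^35 dx)^(1/5) = (1/36)^(1/5) = 0.488359
  ||g||_q = (integral x^12.5 dx)^(1/1.25) = (1/13.5)^(1/1.25) = 0.124662
Step 3: Holder bound = ||f||_p * ||g||_q = 0.488359 * 0.124662 = 0.06088
Verification: 0.055556 <= 0.06088 (Holder holds)


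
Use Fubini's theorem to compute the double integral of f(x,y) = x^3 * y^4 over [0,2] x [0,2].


By Fubini's theorem, the double integral factors as a product of single integrals:
Step 1: integral_0^2 x^3 dx = [x^4/4] from 0 to 2
     = 2^4/4 = 4
Step 2: integral_0^2 y^4 dy = [y^5/5] from 0 to 2
     = 2^5/5 = 6.4
Step 3: Double integral = 4 * 6.4 = 25.6


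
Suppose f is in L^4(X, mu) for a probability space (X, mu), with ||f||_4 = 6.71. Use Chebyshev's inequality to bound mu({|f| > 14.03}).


Chebyshev/Markov inequality: mu(|f| > eps) <= (||f||_p / eps)^p
Step 1: ||f||_4 / eps = 6.71 / 14.03 = 0.478261
Step 2: Raise to power p = 4:
  (0.478261)^4 = 0.052319
Step 3: Therefore mu(|f| > 14.03) <= 0.052319


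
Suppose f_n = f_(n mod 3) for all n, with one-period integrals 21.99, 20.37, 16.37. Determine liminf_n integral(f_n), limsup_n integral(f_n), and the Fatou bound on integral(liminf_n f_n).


The sequence (integral(f_n)) is periodic with period 3, repeating the values 21.99, 20.37, 16.37 indefinitely.
Step 1: For a periodic sequence, every tail (a_m, a_(m+1), ...) contains all 3 period values infinitely often.
Step 2: Hence inf of every tail = min of the period values = min(21.99, 20.37, 16.37) = 16.37.
        liminf_n integral(f_n) = sup over m of (inf of tail from m) = 16.37.
Step 3: Similarly sup of every tail = max of the period values = 21.99.
        limsup_n integral(f_n) = 21.99.
Step 4: Fatou's lemma: integral(liminf_n f_n) <= liminf_n integral(f_n) = 16.37.
        So the integral of the pointwise liminf is at most 16.37.


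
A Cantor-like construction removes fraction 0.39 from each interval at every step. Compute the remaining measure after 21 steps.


Step 1: At each step, fraction remaining = 1 - 0.39 = 0.61
Step 2: After 21 steps, measure = (0.61)^21
Result = 3.104034e-05


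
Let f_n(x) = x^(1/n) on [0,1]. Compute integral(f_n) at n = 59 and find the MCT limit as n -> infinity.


At n = 59: f_59(x) = x^(1/59).
Step 1: integral(x^(1/59), 0, 1) = [x^(1/59+1) / (1/59+1)] from 0 to 1
     = 1 / (1/59 + 1) = 1 / ((59+1)/59) = 59/(59+1)
     = 59/60 = 0.983333
Step 2: As n -> infinity, f_n(x) = x^(1/n) -> 1 for x in (0,1], and f_n is increasing in n.
By MCT, lim_n integral(f_n) = integral(lim_n f_n) = integral(1, 0, 1) = 1.
Step 3: Verify convergence: 59/60 = 0.983333 -> 1


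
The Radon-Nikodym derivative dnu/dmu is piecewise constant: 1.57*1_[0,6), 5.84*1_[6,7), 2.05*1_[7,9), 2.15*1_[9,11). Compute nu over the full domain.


Integrate each piece of the Radon-Nikodym derivative:
Step 1: integral_0^6 1.57 dx = 1.57*(6-0) = 1.57*6 = 9.42
Step 2: integral_6^7 5.84 dx = 5.84*(7-6) = 5.84*1 = 5.84
Step 3: integral_7^9 2.05 dx = 2.05*(9-7) = 2.05*2 = 4.1
Step 4: integral_9^11 2.15 dx = 2.15*(11-9) = 2.15*2 = 4.3
Total: 9.42 + 5.84 + 4.1 + 4.3 = 23.66


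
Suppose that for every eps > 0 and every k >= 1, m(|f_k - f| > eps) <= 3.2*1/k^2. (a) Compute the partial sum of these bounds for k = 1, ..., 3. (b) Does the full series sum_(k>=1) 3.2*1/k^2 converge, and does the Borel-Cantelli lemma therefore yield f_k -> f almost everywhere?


Step 1: List the terms 3.2*1/k^2 for k = 1 to 3:
  k=1: 3.2
  k=2: 0.8
  k=3: 0.355556
Step 2: Partial sum = 3.2 + 0.8 + 0.355556
     = 4.355556
Step 3: The full series sum_(k>=1) 3.2*1/k^2 converges (p-series with p = 2 > 1; a constant multiple of a convergent series converges).
Step 4: Fix eps > 0. Since sum_k m(|f_k - f| > eps) < infinity, the Borel-Cantelli lemma gives
        m(limsup_k {|f_k - f| > eps}) = 0, i.e. for a.e. x, |f_k(x) - f(x)| <= eps for all large k.
        Applying this with eps = 1/j for j = 1, 2, ... and intersecting the countably many full-measure sets,
        for a.e. x we get limsup_k |f_k(x) - f(x)| <= 1/j for every j, hence f_k -> f almost everywhere.
Conclusion: series converges; Borel-Cantelli yields f_k -> f a.e.


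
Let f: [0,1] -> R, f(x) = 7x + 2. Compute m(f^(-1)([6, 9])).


f^(-1)([6, 9]) = {x : 6 <= 7x + 2 <= 9}
Solving: (6 - 2)/7 <= x <= (9 - 2)/7
= [0.571429, 1]
Intersecting with [0,1]: [0.571429, 1]
Measure = 1 - 0.571429 = 0.428571


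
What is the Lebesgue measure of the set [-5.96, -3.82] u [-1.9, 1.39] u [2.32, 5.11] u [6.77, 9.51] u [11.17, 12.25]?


For pairwise disjoint intervals, m(union) = sum of lengths.
= (-3.82 - -5.96) + (1.39 - -1.9) + (5.11 - 2.32) + (9.51 - 6.77) + (12.25 - 11.17)
= 2.14 + 3.29 + 2.79 + 2.74 + 1.08
= 12.04


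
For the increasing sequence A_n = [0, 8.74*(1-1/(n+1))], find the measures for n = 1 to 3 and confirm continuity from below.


By continuity of measure from below: if A_n increases to A, then m(A_n) -> m(A).
Here A = [0, 8.74], so m(A) = 8.74
Step 1: a_1 = 8.74*(1 - 1/2) = 4.37, m(A_1) = 4.37
Step 2: a_2 = 8.74*(1 - 1/3) = 5.8267, m(A_2) = 5.8267
Step 3: a_3 = 8.74*(1 - 1/4) = 6.555, m(A_3) = 6.555
Limit: m(A_n) -> m([0,8.74]) = 8.74


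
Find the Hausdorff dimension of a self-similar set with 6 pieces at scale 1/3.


For a self-similar set with N copies scaled by 1/r:
dim_H = log(N)/log(r) = log(6)/log(3)
= 1.791759/1.098612
= 1.63093


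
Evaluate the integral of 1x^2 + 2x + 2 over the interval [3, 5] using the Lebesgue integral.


The Lebesgue integral of a Riemann-integrable function agrees with the Riemann integral.
Antiderivative F(x) = (1/3)x^3 + (2/2)x^2 + 2x
F(5) = (1/3)*5^3 + (2/2)*5^2 + 2*5
     = (1/3)*125 + (2/2)*25 + 2*5
     = 41.666667 + 25 + 10
     = 76.666667
F(3) = 24
Integral = F(5) - F(3) = 76.666667 - 24 = 52.666667


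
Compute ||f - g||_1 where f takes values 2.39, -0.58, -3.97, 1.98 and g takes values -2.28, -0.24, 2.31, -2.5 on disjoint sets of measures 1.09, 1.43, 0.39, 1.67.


Step 1: Compute differences f_i - g_i:
  2.39 - -2.28 = 4.67
  -0.58 - -0.24 = -0.34
  -3.97 - 2.31 = -6.28
  1.98 - -2.5 = 4.48
Step 2: Compute |diff|^1 * measure for each set:
  |4.67|^1 * 1.09 = 4.67 * 1.09 = 5.0903
  |-0.34|^1 * 1.43 = 0.34 * 1.43 = 0.4862
  |-6.28|^1 * 0.39 = 6.28 * 0.39 = 2.4492
  |4.48|^1 * 1.67 = 4.48 * 1.67 = 7.4816
Step 3: Sum = 15.5073
Step 4: ||f-g||_1 = (15.5073)^(1/1) = 15.5073


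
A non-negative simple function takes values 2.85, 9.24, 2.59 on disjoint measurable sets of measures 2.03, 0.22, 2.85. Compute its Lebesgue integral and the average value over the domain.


Step 1: Integral = sum(value_i * measure_i)
= 2.85*2.03 + 9.24*0.22 + 2.59*2.85
= 5.7855 + 2.0328 + 7.3815
= 15.1998
Step 2: Total measure of domain = 2.03 + 0.22 + 2.85 = 5.1
Step 3: Average value = 15.1998 / 5.1 = 2.980353


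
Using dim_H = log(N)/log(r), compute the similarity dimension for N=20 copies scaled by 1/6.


For a self-similar set with N copies scaled by 1/r:
dim_H = log(N)/log(r) = log(20)/log(6)
= 2.995732/1.791759
= 1.67195


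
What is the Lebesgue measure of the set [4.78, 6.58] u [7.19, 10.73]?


For pairwise disjoint intervals, m(union) = sum of lengths.
= (6.58 - 4.78) + (10.73 - 7.19)
= 1.8 + 3.54
= 5.34


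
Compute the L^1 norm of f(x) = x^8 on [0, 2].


Step 1: ||f||_1 = (integral_0^2 |x^8|^1 dx)^(1/1)
     = (integral_0^2 x^8 dx)^(1/1)
Step 2: integral_0^2 x^8 dx = [x^9/(9)] from 0 to 2 = 2^9/9
     = 512/9 = 56.888889
Step 3: ||f||_1 = (56.888889)^(1/1) = 56.888889


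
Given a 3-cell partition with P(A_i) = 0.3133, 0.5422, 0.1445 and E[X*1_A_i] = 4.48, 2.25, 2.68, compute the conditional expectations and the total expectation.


For each cell A_i: E[X|A_i] = E[X*1_A_i] / P(A_i)
Step 1: E[X|A_1] = 4.48 / 0.3133 = 14.299394
Step 2: E[X|A_2] = 2.25 / 0.5422 = 4.14976
Step 3: E[X|A_3] = 2.68 / 0.1445 = 18.546713
Verification: E[X] = sum E[X*1_A_i] = 4.48 + 2.25 + 2.68 = 9.41


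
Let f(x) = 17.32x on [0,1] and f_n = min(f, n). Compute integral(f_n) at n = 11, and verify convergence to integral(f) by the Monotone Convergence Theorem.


f(x) = 17.32x on [0,1]; f_n(x) = min(17.32x, n). At n = 11:
Step 1: f(x) reaches 11 at x = 11/17.32 = 0.635104
Step 2: integral(f_11) = integral(17.32x, 0, 0.635104) + integral(11, 0.635104, 1)
       = 17.32*0.635104^2/2 + 11*(1 - 0.635104)
       = 3.493072 + 4.013857
       = 7.506928
Step 3: As n -> infinity, f_n increases to f, so by MCT integral(f_n) -> integral(f) = 17.32/2 = 8.66.
Convergence: integral(f_11) = 7.506928 -> 8.66 as n -> infinity


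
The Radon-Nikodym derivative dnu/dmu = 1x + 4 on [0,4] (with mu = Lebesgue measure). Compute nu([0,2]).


nu(A) = integral_A (dnu/dmu) dmu = integral_0^2 (1x + 4) dx
Step 1: Antiderivative F(x) = (1/2)x^2 + 4x
Step 2: F(2) = (1/2)*2^2 + 4*2 = 2 + 8 = 10
Step 3: F(0) = (1/2)*0^2 + 4*0 = 0.0 + 0 = 0.0
Step 4: nu([0,2]) = F(2) - F(0) = 10 - 0.0 = 10


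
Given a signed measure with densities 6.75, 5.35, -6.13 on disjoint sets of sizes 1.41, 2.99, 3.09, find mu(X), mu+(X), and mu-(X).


Step 1: Compute signed measure on each set:
  Set 1: 6.75 * 1.41 = 9.5175
  Set 2: 5.35 * 2.99 = 15.9965
  Set 3: -6.13 * 3.09 = -18.9417
Step 2: Total signed measure = (9.5175) + (15.9965) + (-18.9417)
     = 6.5723
Step 3: Positive part mu+(X) = sum of positive contributions = 25.514
Step 4: Negative part mu-(X) = |sum of negative contributions| = 18.9417
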